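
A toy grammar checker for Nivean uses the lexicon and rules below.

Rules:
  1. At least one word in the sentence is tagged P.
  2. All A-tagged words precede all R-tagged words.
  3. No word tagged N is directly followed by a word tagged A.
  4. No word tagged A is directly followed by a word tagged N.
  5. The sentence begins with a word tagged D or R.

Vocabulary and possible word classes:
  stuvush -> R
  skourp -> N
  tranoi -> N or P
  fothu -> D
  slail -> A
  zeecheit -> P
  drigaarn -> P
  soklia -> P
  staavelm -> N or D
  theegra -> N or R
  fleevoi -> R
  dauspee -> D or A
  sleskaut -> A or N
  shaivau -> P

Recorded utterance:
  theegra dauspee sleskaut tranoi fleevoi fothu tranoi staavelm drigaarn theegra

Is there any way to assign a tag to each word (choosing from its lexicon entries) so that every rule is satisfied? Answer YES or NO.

YES

Candidates per position — 1:theegra {N,R}; 2:dauspee {D,A}; 3:sleskaut {A,N}; 4:tranoi {N,P}; 5:fleevoi {R}; 6:fothu {D}; 7:tranoi {N,P}; 8:staavelm {N,D}; 9:drigaarn {P}; 10:theegra {N,R}.
One satisfying assignment: R D N P R D N N P N.
Checking: rule 1 satisfied; rule 2 satisfied; rule 3 satisfied; rule 4 satisfied; rule 5 satisfied.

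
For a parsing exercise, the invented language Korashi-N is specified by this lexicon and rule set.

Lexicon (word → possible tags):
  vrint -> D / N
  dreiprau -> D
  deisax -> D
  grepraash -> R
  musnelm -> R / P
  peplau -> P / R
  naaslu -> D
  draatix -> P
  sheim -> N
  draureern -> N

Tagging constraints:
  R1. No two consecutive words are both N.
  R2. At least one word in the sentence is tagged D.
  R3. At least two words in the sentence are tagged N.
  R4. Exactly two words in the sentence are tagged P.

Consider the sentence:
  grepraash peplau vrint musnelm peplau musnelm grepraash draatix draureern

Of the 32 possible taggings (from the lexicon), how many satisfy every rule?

0

Candidates per position — 1:grepraash {R}; 2:peplau {P,R}; 3:vrint {D,N}; 4:musnelm {R,P}; 5:peplau {P,R}; 6:musnelm {R,P}; 7:grepraash {R}; 8:draatix {P}; 9:draureern {N}.
There are 32 candidate sequences in total.
Every candidate sequence violates at least one rule; no consistent tagging exists.
Count = 0.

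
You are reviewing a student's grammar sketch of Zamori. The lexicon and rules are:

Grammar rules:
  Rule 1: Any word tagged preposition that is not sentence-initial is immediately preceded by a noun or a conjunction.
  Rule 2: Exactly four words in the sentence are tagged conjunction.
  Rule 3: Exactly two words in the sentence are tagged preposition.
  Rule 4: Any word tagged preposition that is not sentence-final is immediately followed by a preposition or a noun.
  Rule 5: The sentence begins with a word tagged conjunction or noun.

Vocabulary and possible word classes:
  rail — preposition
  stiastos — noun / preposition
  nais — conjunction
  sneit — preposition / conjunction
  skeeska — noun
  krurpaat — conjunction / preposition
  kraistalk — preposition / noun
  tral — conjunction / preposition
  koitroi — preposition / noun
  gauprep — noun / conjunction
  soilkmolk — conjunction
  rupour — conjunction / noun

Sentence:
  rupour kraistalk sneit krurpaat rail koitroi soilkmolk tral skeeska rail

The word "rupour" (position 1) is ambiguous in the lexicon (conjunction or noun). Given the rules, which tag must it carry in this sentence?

Candidates per position — 1:rupour {conjunction,noun}; 2:kraistalk {preposition,noun}; 3:sneit {preposition,conjunction}; 4:krurpaat {conjunction,preposition}; 5:rail {preposition}; 6:koitroi {preposition,noun}; 7:soilkmolk {conjunction}; 8:tral {conjunction,preposition}; 9:skeeska {noun}; 10:rail {preposition}.
If word 2 were preposition, no tagging could satisfy rule 3; so word 2 is noun.
If word 3 were preposition, no tagging could satisfy rule 3; so word 3 is conjunction.
If word 4 were preposition, no tagging could satisfy rule 1; so word 4 is conjunction.
If word 6 were preposition, no tagging could satisfy rule 1; so word 6 is noun.
If word 8 were preposition, no tagging could satisfy rule 3; so word 8 is conjunction.
If word 1 were conjunction, no tagging could satisfy rule 2; so word 1 is noun.
The unique satisfying tagging is: noun noun conjunction conjunction preposition noun conjunction conjunction noun preposition.
Verifying each rule — rule 1 ✓; rule 2 ✓; rule 3 ✓; rule 4 ✓; rule 5 ✓.

noun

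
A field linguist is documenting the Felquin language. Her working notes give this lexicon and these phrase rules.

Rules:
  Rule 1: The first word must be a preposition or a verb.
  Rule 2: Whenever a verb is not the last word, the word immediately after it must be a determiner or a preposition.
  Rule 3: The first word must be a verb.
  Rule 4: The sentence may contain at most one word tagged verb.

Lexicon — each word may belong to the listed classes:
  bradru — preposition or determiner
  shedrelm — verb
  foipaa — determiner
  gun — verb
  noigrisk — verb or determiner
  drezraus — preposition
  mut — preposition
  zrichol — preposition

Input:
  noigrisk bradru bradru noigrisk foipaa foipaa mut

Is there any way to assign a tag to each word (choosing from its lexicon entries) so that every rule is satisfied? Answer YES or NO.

YES

Candidates per position — 1:noigrisk {verb,determiner}; 2:bradru {preposition,determiner}; 3:bradru {preposition,determiner}; 4:noigrisk {verb,determiner}; 5:foipaa {determiner}; 6:foipaa {determiner}; 7:mut {preposition}.
One satisfying assignment: verb determiner preposition determiner determiner determiner preposition.
Check: rule 1 ✓; rule 2 ✓; rule 3 ✓; rule 4 ✓.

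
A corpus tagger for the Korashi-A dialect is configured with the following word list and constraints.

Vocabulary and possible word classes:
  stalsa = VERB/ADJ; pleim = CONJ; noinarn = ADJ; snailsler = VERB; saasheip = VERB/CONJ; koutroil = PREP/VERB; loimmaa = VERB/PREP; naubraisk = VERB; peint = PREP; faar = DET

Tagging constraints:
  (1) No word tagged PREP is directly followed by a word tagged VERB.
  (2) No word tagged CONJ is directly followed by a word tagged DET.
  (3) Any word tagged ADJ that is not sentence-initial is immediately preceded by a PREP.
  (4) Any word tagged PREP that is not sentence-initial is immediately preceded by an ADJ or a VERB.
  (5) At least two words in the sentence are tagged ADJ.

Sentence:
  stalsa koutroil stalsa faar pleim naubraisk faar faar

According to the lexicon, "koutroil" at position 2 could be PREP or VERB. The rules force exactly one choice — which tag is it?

Candidates per position — 1:stalsa {VERB,ADJ}; 2:koutroil {PREP,VERB}; 3:stalsa {VERB,ADJ}; 4:faar {DET}; 5:pleim {CONJ}; 6:naubraisk {VERB}; 7:faar {DET}; 8:faar {DET}.
Position 1: tagging it VERB would leave rule 5 unsatisfiable, so it must be ADJ.
Position 3: tagging it VERB would leave rule 5 unsatisfiable, so it must be ADJ.
Position 2: tagging it VERB would leave rule 3 unsatisfiable, so it must be PREP.
That leaves exactly one tagging: ADJ PREP ADJ DET CONJ VERB DET DET.
Checking: rule 1 ✓; rule 2 ✓; rule 3 ✓; rule 4 ✓; rule 5 ✓.

PREP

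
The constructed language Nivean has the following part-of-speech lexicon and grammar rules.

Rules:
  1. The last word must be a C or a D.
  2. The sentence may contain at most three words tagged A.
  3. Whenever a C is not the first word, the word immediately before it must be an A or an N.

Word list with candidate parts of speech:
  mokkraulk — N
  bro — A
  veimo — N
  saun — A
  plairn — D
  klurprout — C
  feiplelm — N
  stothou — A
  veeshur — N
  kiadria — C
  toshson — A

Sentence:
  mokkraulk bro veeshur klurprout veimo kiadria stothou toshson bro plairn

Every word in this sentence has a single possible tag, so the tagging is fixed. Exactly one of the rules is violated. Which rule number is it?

2

Fixed tagging: N A N C N C A A A D.
Rule check: R1 holds, R2 violated, R3 holds.
Only rule 2 fails.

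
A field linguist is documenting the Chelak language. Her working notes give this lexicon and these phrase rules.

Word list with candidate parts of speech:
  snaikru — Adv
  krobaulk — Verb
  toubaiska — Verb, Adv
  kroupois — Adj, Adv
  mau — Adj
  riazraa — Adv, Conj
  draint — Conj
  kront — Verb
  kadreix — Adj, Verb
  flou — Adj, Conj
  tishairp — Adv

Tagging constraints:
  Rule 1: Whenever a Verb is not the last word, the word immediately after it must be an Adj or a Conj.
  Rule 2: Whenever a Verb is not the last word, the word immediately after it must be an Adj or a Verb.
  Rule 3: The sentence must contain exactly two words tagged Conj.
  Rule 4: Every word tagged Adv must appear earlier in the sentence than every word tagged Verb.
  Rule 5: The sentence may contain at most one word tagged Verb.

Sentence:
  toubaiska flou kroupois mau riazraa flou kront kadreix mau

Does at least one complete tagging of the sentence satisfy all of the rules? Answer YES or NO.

Candidates per position — 1:toubaiska {Verb,Adv}; 2:flou {Adj,Conj}; 3:kroupois {Adj,Adv}; 4:mau {Adj}; 5:riazraa {Adv,Conj}; 6:flou {Adj,Conj}; 7:kront {Verb}; 8:kadreix {Adj,Verb}; 9:mau {Adj}.
One satisfying assignment: Adv Adj Adv Adj Conj Conj Verb Adj Adj.
Checking: rule 1 ok; rule 2 ok; rule 3 ok; rule 4 ok; rule 5 ok.

YES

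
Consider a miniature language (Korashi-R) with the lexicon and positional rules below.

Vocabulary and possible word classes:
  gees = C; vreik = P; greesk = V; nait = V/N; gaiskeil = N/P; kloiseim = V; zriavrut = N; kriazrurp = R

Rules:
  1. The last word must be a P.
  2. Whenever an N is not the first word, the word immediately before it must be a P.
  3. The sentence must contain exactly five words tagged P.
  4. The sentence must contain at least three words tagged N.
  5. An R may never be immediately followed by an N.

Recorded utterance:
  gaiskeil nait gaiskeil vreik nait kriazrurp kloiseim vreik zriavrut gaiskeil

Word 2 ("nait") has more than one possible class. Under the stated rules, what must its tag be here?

Candidates per position — 1:gaiskeil {N,P}; 2:nait {V,N}; 3:gaiskeil {N,P}; 4:vreik {P}; 5:nait {V,N}; 6:kriazrurp {R}; 7:kloiseim {V}; 8:vreik {P}; 9:zriavrut {N}; 10:gaiskeil {N,P}.
Position 1: N is ruled out by rule 3; that leaves P.
Position 3: N is ruled out by rule 2; that leaves P.
Position 10: N is ruled out by rule 1; that leaves P.
Position 2: V is ruled out by rule 4; that leaves N.
Position 5: V is ruled out by rule 4; that leaves N.
That leaves exactly one tagging: P N P P N R V P N P.
Verifying each rule — rule 1 ✓; rule 2 ✓; rule 3 ✓; rule 4 ✓; rule 5 ✓.

N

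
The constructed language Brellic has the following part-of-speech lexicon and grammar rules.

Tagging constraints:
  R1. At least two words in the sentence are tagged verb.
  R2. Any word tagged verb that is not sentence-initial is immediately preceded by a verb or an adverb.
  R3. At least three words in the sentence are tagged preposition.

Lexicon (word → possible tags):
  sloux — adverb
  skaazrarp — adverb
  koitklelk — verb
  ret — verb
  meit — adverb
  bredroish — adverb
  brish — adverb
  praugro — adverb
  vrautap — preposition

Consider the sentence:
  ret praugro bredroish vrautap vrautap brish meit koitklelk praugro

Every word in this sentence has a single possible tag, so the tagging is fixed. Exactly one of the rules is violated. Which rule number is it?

Fixed tagging: verb adverb adverb preposition preposition adverb adverb verb adverb.
Rule check: R1 pass, R2 pass, R3 fail.
Only rule 3 fails.

3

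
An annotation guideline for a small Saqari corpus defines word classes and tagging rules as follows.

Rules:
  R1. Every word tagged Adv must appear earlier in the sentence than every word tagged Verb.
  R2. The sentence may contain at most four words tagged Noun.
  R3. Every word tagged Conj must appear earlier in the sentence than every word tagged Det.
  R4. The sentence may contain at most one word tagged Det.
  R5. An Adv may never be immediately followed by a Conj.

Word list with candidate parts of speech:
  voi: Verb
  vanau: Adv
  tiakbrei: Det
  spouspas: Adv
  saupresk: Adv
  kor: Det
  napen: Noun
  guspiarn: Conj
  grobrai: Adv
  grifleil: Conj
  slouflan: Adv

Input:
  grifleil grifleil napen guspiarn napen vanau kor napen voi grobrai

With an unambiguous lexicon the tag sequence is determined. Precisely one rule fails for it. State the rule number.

1

Fixed tagging: Conj Conj Noun Conj Noun Adv Det Noun Verb Adv.
Applying the rules: R1 ✗, R2 ✓, R3 ✓, R4 ✓, R5 ✓.
Only rule 1 fails.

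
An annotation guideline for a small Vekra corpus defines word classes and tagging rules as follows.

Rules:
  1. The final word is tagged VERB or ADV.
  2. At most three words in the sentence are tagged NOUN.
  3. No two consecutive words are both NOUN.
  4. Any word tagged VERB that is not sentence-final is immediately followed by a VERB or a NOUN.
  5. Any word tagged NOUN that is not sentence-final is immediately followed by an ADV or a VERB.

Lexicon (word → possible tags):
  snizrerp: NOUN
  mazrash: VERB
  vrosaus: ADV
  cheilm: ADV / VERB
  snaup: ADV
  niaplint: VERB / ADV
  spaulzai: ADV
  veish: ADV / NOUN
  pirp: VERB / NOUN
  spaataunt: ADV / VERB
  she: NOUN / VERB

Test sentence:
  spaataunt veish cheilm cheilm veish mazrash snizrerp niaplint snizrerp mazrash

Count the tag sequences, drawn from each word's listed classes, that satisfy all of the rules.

12

Candidates per position — 1:spaataunt {ADV,VERB}; 2:veish {ADV,NOUN}; 3:cheilm {ADV,VERB}; 4:cheilm {ADV,VERB}; 5:veish {ADV,NOUN}; 6:mazrash {VERB}; 7:snizrerp {NOUN}; 8:niaplint {VERB,ADV}; 9:snizrerp {NOUN}; 10:mazrash {VERB}.
There are 64 candidate sequences in total.
Checking each against the rules leaves 12 sequences.
Count = 12.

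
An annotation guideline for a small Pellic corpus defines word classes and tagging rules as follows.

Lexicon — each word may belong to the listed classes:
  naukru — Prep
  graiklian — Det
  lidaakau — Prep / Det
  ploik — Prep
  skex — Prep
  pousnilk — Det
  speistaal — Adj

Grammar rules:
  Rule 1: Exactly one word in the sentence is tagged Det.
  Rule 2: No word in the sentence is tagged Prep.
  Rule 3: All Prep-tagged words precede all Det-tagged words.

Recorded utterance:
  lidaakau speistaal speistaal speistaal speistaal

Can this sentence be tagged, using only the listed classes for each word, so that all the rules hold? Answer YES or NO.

YES

Candidates per position — 1:lidaakau {Prep,Det}; 2:speistaal {Adj}; 3:speistaal {Adj}; 4:speistaal {Adj}; 5:speistaal {Adj}.
One satisfying assignment: Det Adj Adj Adj Adj.
Check: rule 1 satisfied; rule 2 satisfied; rule 3 satisfied.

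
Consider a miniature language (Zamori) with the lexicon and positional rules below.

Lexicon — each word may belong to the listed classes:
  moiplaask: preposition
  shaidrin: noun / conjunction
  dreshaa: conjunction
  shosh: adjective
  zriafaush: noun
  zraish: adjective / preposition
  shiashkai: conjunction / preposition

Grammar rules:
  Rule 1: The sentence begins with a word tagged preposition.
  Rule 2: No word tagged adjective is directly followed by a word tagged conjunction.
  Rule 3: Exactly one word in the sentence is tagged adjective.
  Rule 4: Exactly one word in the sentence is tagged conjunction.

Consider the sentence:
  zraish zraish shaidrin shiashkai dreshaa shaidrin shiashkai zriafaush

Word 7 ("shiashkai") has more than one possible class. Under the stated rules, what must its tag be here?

Candidates per position — 1:zraish {adjective,preposition}; 2:zraish {adjective,preposition}; 3:shaidrin {noun,conjunction}; 4:shiashkai {conjunction,preposition}; 5:dreshaa {conjunction}; 6:shaidrin {noun,conjunction}; 7:shiashkai {conjunction,preposition}; 8:zriafaush {noun}.
Word 1 cannot be adjective — rule 1 would then fail for every completion. It is preposition.
Word 2 cannot be preposition — rule 3 would then fail for every completion. It is adjective.
Word 3 cannot be conjunction — rule 2 would then fail for every completion. It is noun.
Word 4 cannot be conjunction — rule 4 would then fail for every completion. It is preposition.
Word 6 cannot be conjunction — rule 4 would then fail for every completion. It is noun.
Word 7 cannot be conjunction — rule 4 would then fail for every completion. It is preposition.
The only consistent sequence is: preposition adjective noun preposition conjunction noun preposition noun.
Check: rule 1 satisfied; rule 2 satisfied; rule 3 satisfied; rule 4 satisfied.

preposition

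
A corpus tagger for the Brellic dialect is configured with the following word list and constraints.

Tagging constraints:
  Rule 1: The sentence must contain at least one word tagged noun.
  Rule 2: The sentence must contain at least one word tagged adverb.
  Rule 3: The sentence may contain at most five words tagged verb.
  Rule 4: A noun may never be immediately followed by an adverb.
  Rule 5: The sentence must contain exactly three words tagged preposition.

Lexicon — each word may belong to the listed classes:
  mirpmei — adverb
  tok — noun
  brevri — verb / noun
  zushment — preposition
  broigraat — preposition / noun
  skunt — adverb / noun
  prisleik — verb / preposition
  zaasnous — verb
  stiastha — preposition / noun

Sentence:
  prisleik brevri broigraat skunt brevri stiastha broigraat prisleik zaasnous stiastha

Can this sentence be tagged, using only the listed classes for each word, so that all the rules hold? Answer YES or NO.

YES

Candidates per position — 1:prisleik {verb,preposition}; 2:brevri {verb,noun}; 3:broigraat {preposition,noun}; 4:skunt {adverb,noun}; 5:brevri {verb,noun}; 6:stiastha {preposition,noun}; 7:broigraat {preposition,noun}; 8:prisleik {verb,preposition}; 9:zaasnous {verb}; 10:stiastha {preposition,noun}.
One satisfying assignment: verb noun preposition adverb noun noun preposition verb verb preposition.
Check: rule 1 holds; rule 2 holds; rule 3 holds; rule 4 holds; rule 5 holds.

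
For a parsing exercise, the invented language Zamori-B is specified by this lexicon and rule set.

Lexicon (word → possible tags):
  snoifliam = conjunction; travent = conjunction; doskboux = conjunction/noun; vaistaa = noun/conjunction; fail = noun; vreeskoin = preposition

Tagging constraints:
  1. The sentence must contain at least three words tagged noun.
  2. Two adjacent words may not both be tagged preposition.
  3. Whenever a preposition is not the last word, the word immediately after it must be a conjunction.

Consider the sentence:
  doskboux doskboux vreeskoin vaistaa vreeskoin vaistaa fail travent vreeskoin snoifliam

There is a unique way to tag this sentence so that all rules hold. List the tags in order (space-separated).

noun noun preposition conjunction preposition conjunction noun conjunction preposition conjunction

Candidates per position — 1:doskboux {conjunction,noun}; 2:doskboux {conjunction,noun}; 3:vreeskoin {preposition}; 4:vaistaa {noun,conjunction}; 5:vreeskoin {preposition}; 6:vaistaa {noun,conjunction}; 7:fail {noun}; 8:travent {conjunction}; 9:vreeskoin {preposition}; 10:snoifliam {conjunction}.
Position 4: tagging it noun would leave rule 3 unsatisfiable, so it must be conjunction.
Position 6: tagging it noun would leave rule 3 unsatisfiable, so it must be conjunction.
Position 1: tagging it conjunction would leave rule 1 unsatisfiable, so it must be noun.
Position 2: tagging it conjunction would leave rule 1 unsatisfiable, so it must be noun.
The unique satisfying tagging is: noun noun preposition conjunction preposition conjunction noun conjunction preposition conjunction.
Check: rule 1 ✓; rule 2 ✓; rule 3 ✓.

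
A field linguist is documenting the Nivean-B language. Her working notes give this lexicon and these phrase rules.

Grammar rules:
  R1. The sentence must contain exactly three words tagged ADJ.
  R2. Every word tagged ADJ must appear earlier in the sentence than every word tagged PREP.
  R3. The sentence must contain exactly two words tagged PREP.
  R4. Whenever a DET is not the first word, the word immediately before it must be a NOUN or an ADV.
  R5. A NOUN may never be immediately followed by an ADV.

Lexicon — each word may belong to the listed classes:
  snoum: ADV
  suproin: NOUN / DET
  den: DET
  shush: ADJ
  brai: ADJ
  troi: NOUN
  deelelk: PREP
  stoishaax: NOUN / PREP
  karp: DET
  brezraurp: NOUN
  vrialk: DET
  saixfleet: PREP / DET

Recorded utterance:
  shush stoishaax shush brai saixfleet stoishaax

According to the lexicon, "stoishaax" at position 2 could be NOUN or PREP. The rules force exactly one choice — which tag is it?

NOUN

Candidates per position — 1:shush {ADJ}; 2:stoishaax {NOUN,PREP}; 3:shush {ADJ}; 4:brai {ADJ}; 5:saixfleet {PREP,DET}; 6:stoishaax {NOUN,PREP}.
Position 2: PREP is ruled out by rule 2; that leaves NOUN.
Position 5: DET is ruled out by rule 3; that leaves PREP.
Position 6: NOUN is ruled out by rule 3; that leaves PREP.
So the tagging must be: ADJ NOUN ADJ ADJ PREP PREP.
Checking: rule 1 holds; rule 2 holds; rule 3 holds; rule 4 holds; rule 5 holds.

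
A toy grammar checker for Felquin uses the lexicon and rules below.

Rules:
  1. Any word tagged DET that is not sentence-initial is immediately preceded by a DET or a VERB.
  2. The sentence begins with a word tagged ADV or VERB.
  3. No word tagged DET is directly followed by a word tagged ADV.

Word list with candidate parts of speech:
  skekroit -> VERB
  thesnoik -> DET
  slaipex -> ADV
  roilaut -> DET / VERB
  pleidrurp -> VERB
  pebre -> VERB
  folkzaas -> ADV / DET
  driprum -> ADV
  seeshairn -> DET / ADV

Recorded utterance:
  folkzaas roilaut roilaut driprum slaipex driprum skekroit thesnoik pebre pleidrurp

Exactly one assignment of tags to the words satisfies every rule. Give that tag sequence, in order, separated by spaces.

Candidates per position — 1:folkzaas {ADV,DET}; 2:roilaut {DET,VERB}; 3:roilaut {DET,VERB}; 4:driprum {ADV}; 5:slaipex {ADV}; 6:driprum {ADV}; 7:skekroit {VERB}; 8:thesnoik {DET}; 9:pebre {VERB}; 10:pleidrurp {VERB}.
Position 1: DET is ruled out by rule 2; that leaves ADV.
Position 2: DET is ruled out by rule 1; that leaves VERB.
Position 3: DET is ruled out by rule 3; that leaves VERB.
That leaves exactly one tagging: ADV VERB VERB ADV ADV ADV VERB DET VERB VERB.
Check: rule 1 satisfied; rule 2 satisfied; rule 3 satisfied.

ADV VERB VERB ADV ADV ADV VERB DET VERB VERB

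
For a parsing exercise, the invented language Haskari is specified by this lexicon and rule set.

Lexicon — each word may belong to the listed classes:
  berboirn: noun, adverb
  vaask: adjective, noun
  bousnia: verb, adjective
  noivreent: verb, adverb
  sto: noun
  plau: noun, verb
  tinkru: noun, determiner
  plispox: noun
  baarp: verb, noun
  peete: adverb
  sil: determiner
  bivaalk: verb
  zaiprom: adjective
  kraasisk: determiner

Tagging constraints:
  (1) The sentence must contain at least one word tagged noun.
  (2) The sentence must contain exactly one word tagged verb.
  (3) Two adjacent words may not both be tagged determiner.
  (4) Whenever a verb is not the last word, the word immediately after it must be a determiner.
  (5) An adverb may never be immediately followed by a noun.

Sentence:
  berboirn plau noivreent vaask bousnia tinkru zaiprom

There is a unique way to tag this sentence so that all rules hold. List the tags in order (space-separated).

noun noun adverb adjective verb determiner adjective

Candidates per position — 1:berboirn {noun,adverb}; 2:plau {noun,verb}; 3:noivreent {verb,adverb}; 4:vaask {adjective,noun}; 5:bousnia {verb,adjective}; 6:tinkru {noun,determiner}; 7:zaiprom {adjective}.
Position 2: tagging it verb would leave rule 4 unsatisfiable, so it must be noun.
Position 3: tagging it verb would leave rule 4 unsatisfiable, so it must be adverb.
Position 4: tagging it noun would leave rule 5 unsatisfiable, so it must be adjective.
Position 5: tagging it adjective would leave rule 2 unsatisfiable, so it must be verb.
Position 6: tagging it noun would leave rule 4 unsatisfiable, so it must be determiner.
Position 1: tagging it adverb would leave rule 5 unsatisfiable, so it must be noun.
So the tagging must be: noun noun adverb adjective verb determiner adjective.
Rule-by-rule: rule 1 ✓; rule 2 ✓; rule 3 ✓; rule 4 ✓; rule 5 ✓.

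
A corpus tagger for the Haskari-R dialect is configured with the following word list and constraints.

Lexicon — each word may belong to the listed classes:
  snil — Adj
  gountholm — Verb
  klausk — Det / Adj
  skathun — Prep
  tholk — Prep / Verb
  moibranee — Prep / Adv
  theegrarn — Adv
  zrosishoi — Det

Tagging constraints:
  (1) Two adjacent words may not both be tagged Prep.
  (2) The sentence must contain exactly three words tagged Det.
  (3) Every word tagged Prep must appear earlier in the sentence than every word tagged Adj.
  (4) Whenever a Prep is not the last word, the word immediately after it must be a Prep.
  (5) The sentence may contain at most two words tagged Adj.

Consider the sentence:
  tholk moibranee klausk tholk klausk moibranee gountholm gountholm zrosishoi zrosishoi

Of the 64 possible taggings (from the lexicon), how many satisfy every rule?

Candidates per position — 1:tholk {Prep,Verb}; 2:moibranee {Prep,Adv}; 3:klausk {Det,Adj}; 4:tholk {Prep,Verb}; 5:klausk {Det,Adj}; 6:moibranee {Prep,Adv}; 7:gountholm {Verb}; 8:gountholm {Verb}; 9:zrosishoi {Det}; 10:zrosishoi {Det}.
There are 64 candidate sequences in total.
The sequences that satisfy every rule: Verb Adv Det Verb Adj Adv Verb Verb Det Det; Verb Adv Adj Verb Det Adv Verb Verb Det Det.
Count = 2.

2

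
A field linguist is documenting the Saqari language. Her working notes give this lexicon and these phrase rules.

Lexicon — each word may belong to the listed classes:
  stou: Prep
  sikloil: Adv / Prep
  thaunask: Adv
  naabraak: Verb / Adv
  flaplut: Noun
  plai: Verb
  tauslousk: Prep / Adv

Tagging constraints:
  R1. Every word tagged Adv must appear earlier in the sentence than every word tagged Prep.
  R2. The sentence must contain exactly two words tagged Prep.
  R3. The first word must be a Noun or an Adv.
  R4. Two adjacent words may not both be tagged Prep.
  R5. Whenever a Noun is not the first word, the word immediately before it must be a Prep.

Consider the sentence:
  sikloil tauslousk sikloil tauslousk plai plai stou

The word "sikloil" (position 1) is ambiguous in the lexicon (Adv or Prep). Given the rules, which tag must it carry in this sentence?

Adv

Candidates per position — 1:sikloil {Adv,Prep}; 2:tauslousk {Prep,Adv}; 3:sikloil {Adv,Prep}; 4:tauslousk {Prep,Adv}; 5:plai {Verb}; 6:plai {Verb}; 7:stou {Prep}.
Position 1: Prep is ruled out by rule 3; that leaves Adv.
The remaining ambiguous positions (2, 3, 4) are resolved jointly — only one combination satisfies every rule.
That leaves exactly one tagging: Adv Adv Adv Prep Verb Verb Prep.
Checking: rule 1 satisfied; rule 2 satisfied; rule 3 satisfied; rule 4 satisfied; rule 5 satisfied.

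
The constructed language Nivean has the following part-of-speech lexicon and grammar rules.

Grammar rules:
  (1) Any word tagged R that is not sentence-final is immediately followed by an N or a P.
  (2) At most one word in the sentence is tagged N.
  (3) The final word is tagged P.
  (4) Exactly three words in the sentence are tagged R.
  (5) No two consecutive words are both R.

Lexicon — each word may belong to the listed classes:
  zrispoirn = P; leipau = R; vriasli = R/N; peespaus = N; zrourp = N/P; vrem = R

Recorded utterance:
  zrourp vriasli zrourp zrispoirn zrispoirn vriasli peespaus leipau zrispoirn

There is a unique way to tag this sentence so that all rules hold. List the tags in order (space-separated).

P R P P P R N R P

Candidates per position — 1:zrourp {N,P}; 2:vriasli {R,N}; 3:zrourp {N,P}; 4:zrispoirn {P}; 5:zrispoirn {P}; 6:vriasli {R,N}; 7:peespaus {N}; 8:leipau {R}; 9:zrispoirn {P}.
Position 1: tagging it N would leave rule 2 unsatisfiable, so it must be P.
Position 2: tagging it N would leave rule 2 unsatisfiable, so it must be R.
Position 3: tagging it N would leave rule 2 unsatisfiable, so it must be P.
Position 6: tagging it N would leave rule 2 unsatisfiable, so it must be R.
The unique satisfying tagging is: P R P P P R N R P.
Verifying each rule — rule 1 satisfied; rule 2 satisfied; rule 3 satisfied; rule 4 satisfied; rule 5 satisfied.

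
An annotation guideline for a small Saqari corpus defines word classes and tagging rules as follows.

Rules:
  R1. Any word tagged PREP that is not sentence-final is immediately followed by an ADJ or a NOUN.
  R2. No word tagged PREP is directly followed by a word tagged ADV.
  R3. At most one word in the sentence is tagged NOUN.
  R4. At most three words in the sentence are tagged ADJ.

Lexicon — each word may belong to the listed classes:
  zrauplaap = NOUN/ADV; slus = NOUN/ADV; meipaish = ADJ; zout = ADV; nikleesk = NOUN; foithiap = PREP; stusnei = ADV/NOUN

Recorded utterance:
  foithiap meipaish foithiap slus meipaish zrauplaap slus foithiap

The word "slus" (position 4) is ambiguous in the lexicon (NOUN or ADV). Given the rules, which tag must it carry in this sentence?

Candidates per position — 1:foithiap {PREP}; 2:meipaish {ADJ}; 3:foithiap {PREP}; 4:slus {NOUN,ADV}; 5:meipaish {ADJ}; 6:zrauplaap {NOUN,ADV}; 7:slus {NOUN,ADV}; 8:foithiap {PREP}.
If word 4 were ADV, no tagging could satisfy rule 1; so word 4 is NOUN.
If word 6 were NOUN, no tagging could satisfy rule 3; so word 6 is ADV.
If word 7 were NOUN, no tagging could satisfy rule 3; so word 7 is ADV.
So the tagging must be: PREP ADJ PREP NOUN ADJ ADV ADV PREP.
Verifying each rule — rule 1 ✓; rule 2 ✓; rule 3 ✓; rule 4 ✓.

NOUN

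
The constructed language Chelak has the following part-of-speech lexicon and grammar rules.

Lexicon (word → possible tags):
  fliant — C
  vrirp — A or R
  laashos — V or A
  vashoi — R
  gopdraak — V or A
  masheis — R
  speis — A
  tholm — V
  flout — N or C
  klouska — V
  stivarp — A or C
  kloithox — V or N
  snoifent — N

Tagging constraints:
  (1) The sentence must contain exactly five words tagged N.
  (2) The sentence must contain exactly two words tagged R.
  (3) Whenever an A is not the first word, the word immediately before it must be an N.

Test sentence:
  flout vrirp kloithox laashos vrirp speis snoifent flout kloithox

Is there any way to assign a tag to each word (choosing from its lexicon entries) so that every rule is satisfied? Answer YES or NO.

NO

Candidates per position — 1:flout {N,C}; 2:vrirp {A,R}; 3:kloithox {V,N}; 4:laashos {V,A}; 5:vrirp {A,R}; 6:speis {A}; 7:snoifent {N}; 8:flout {N,C}; 9:kloithox {V,N}.
Rule 3 cannot be satisfied by any choice of tags from the lexicon.
So there is no consistent tagging.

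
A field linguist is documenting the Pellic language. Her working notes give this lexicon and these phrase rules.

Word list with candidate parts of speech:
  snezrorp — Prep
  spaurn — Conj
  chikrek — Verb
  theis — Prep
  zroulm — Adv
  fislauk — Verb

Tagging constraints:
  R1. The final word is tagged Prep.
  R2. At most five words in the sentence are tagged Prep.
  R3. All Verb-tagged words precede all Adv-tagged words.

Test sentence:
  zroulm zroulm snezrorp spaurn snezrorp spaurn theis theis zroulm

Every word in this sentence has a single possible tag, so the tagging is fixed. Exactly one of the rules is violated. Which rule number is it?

1

Fixed tagging: Adv Adv Prep Conj Prep Conj Prep Prep Adv.
Applying the rules: R1 fail, R2 pass, R3 pass.
Only rule 1 fails.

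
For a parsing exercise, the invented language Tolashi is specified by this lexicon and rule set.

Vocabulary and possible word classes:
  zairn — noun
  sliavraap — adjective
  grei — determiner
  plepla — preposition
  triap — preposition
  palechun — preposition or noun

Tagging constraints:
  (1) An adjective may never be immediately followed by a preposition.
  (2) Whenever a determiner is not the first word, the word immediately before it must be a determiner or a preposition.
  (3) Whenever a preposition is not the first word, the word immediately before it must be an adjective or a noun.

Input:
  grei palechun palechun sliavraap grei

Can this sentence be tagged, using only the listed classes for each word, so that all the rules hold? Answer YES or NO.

NO

Candidates per position — 1:grei {determiner}; 2:palechun {preposition,noun}; 3:palechun {preposition,noun}; 4:sliavraap {adjective}; 5:grei {determiner}.
Rule 2 cannot be satisfied by any choice of tags from the lexicon.
So there is no consistent tagging.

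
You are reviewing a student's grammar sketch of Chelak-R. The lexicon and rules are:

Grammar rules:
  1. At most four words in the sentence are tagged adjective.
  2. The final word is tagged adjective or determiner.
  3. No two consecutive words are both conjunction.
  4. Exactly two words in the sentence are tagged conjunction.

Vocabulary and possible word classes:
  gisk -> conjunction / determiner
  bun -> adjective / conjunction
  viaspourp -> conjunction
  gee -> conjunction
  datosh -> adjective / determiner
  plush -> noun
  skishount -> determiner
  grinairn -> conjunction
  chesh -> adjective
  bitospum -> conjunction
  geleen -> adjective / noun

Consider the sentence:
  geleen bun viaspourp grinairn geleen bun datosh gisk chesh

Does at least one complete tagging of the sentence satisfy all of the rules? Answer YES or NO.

NO

Candidates per position — 1:geleen {adjective,noun}; 2:bun {adjective,conjunction}; 3:viaspourp {conjunction}; 4:grinairn {conjunction}; 5:geleen {adjective,noun}; 6:bun {adjective,conjunction}; 7:datosh {adjective,determiner}; 8:gisk {conjunction,determiner}; 9:chesh {adjective}.
Rule 3 cannot be satisfied by any choice of tags from the lexicon.
So there is no consistent tagging.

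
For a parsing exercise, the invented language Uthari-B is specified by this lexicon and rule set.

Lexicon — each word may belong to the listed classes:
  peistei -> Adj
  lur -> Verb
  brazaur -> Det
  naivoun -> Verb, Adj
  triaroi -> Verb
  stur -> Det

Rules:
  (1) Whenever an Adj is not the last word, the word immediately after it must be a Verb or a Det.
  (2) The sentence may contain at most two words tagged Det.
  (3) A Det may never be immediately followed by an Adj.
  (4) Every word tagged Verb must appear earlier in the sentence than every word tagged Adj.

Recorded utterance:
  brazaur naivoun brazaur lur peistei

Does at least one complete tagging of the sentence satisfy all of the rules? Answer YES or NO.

Candidates per position — 1:brazaur {Det}; 2:naivoun {Verb,Adj}; 3:brazaur {Det}; 4:lur {Verb}; 5:peistei {Adj}.
One satisfying assignment: Det Verb Det Verb Adj.
Verifying each rule — rule 1 ✓; rule 2 ✓; rule 3 ✓; rule 4 ✓.

YES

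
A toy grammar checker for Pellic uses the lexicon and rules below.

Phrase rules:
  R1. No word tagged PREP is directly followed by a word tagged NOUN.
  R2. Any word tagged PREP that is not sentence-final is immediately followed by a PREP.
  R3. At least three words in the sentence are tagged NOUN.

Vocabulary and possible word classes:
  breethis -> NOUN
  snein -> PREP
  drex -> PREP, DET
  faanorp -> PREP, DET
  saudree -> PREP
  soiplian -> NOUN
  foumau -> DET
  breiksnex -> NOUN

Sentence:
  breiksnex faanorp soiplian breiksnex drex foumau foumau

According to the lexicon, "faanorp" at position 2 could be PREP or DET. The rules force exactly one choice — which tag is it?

Candidates per position — 1:breiksnex {NOUN}; 2:faanorp {PREP,DET}; 3:soiplian {NOUN}; 4:breiksnex {NOUN}; 5:drex {PREP,DET}; 6:foumau {DET}; 7:foumau {DET}.
Word 2 cannot be PREP — rule 1 would then fail for every completion. It is DET.
Word 5 cannot be PREP — rule 2 would then fail for every completion. It is DET.
The unique satisfying tagging is: NOUN DET NOUN NOUN DET DET DET.
Rule-by-rule: rule 1 ✓; rule 2 ✓; rule 3 ✓.

DET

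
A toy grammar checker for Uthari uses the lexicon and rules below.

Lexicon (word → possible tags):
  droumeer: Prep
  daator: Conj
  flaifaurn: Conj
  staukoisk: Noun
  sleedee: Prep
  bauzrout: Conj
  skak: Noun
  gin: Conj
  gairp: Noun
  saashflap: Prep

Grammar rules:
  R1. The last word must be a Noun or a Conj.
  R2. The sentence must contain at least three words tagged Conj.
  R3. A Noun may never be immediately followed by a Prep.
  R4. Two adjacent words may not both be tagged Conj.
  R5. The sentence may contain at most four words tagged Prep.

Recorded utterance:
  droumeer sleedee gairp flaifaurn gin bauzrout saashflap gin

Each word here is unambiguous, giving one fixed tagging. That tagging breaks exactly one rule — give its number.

4

Fixed tagging: Prep Prep Noun Conj Conj Conj Prep Conj.
Rule check: R1 ok, R2 ok, R3 ok, R4 fails, R5 ok.
Only rule 4 fails.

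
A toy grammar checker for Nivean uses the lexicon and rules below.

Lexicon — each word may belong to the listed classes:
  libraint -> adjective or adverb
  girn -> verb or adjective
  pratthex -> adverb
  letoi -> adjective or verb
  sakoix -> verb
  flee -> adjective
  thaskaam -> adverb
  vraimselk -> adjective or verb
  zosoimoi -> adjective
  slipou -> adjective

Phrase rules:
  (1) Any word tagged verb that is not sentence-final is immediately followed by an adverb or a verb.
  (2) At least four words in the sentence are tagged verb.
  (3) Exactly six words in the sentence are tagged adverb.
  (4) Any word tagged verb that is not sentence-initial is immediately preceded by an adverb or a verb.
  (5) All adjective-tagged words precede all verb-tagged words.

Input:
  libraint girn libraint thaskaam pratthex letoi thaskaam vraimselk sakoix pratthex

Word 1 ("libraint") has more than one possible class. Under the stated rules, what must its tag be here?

adverb

Candidates per position — 1:libraint {adjective,adverb}; 2:girn {verb,adjective}; 3:libraint {adjective,adverb}; 4:thaskaam {adverb}; 5:pratthex {adverb}; 6:letoi {adjective,verb}; 7:thaskaam {adverb}; 8:vraimselk {adjective,verb}; 9:sakoix {verb}; 10:pratthex {adverb}.
Position 1: tagging it adjective would leave rule 3 unsatisfiable, so it must be adverb.
Position 2: tagging it adjective would leave rule 2 unsatisfiable, so it must be verb.
Position 3: tagging it adjective would leave rule 1 unsatisfiable, so it must be adverb.
Position 6: tagging it adjective would leave rule 2 unsatisfiable, so it must be verb.
Position 8: tagging it adjective would leave rule 2 unsatisfiable, so it must be verb.
That leaves exactly one tagging: adverb verb adverb adverb adverb verb adverb verb verb adverb.
Verifying each rule — rule 1 ok; rule 2 ok; rule 3 ok; rule 4 ok; rule 5 ok.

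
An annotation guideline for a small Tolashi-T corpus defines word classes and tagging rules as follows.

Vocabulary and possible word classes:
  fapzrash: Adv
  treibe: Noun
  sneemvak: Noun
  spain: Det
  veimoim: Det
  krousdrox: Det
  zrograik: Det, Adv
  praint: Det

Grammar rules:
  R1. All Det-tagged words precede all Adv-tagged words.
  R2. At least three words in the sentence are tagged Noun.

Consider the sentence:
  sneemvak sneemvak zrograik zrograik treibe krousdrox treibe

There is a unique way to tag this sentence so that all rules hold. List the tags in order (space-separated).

Noun Noun Det Det Noun Det Noun

Candidates per position — 1:sneemvak {Noun}; 2:sneemvak {Noun}; 3:zrograik {Det,Adv}; 4:zrograik {Det,Adv}; 5:treibe {Noun}; 6:krousdrox {Det}; 7:treibe {Noun}.
At position 3, choosing Adv makes rule 1 impossible to satisfy; hence Det.
At position 4, choosing Adv makes rule 1 impossible to satisfy; hence Det.
That leaves exactly one tagging: Noun Noun Det Det Noun Det Noun.
Verifying each rule — rule 1 ok; rule 2 ok.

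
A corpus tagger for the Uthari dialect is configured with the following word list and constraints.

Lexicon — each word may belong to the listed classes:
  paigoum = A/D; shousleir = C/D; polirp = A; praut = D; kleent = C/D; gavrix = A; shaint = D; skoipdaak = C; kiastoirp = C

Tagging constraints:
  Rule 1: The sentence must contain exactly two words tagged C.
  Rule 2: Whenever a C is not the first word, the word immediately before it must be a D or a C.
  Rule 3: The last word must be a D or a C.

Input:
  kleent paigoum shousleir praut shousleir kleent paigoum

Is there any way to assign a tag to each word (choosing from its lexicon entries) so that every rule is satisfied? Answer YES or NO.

YES

Candidates per position — 1:kleent {C,D}; 2:paigoum {A,D}; 3:shousleir {C,D}; 4:praut {D}; 5:shousleir {C,D}; 6:kleent {C,D}; 7:paigoum {A,D}.
One satisfying assignment: C D D D C D D.
Rule-by-rule: rule 1 satisfied; rule 2 satisfied; rule 3 satisfied.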